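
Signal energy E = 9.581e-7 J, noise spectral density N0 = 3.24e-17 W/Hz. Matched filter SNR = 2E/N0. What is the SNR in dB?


SNR_lin = 2 * 9.581e-7 / 3.24e-17 = 5.914e10
SNR_dB = 10*log10(5.914e10) = 107.7 dB

107.7 dB


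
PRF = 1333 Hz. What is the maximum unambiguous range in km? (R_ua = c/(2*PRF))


R_ua = 3e8 / (2 * 1333) = 112528.1 m = 112.5 km

112.5 km


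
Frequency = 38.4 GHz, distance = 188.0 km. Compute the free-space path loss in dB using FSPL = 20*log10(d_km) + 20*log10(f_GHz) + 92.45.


20*log10(188.0) = 45.48
20*log10(38.4) = 31.69
FSPL = 169.6 dB

169.6 dB


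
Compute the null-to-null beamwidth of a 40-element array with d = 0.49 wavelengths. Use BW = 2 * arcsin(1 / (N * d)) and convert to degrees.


1/(N*d) = 1/(40*0.49) = 0.05102
BW = 2*arcsin(0.05102) = 5.8 degrees

5.8 degrees


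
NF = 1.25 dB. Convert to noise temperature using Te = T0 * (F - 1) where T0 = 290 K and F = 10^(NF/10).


NF_lin = 10^(1.25/10) = 1.333521
Te = 290 * (1.333521 - 1) = 96.7 K

96.7 K


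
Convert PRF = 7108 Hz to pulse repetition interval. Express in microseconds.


PRI = 1/7108 = 0.0001406866 s = 140.7 us

140.7 us


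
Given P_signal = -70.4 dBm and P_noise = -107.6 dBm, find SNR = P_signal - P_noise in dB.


SNR = -70.4 - (-107.6) = 37.2 dB

37.2 dB


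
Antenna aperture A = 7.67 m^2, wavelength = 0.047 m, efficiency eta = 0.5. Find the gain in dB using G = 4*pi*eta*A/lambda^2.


G_linear = 4*pi*0.5*7.67/0.047^2 = 21816.22
G_dB = 10*log10(21816.22) = 43.4 dB

43.4 dB


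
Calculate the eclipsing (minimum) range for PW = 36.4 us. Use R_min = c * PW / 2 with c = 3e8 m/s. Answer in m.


R_min = 3e8 * 36.4e-6 / 2 = 5460.0 m

5460.0 m


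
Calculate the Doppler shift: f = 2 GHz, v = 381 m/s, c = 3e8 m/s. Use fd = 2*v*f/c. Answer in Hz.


fd = 2 * 381 * 2000000000.0 / 3e8 = 5080.0 Hz

5080.0 Hz


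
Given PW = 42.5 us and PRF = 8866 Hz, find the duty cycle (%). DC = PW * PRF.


DC = 42.5e-6 * 8866 * 100 = 37.68%

37.68%


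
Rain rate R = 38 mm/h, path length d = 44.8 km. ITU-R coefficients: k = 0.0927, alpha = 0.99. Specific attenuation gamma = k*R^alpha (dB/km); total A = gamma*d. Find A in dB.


gamma = 0.0927 * 38^0.99 = 3.396765 dB/km
A = 3.396765 * 44.8 = 152.18 dB

152.18 dB


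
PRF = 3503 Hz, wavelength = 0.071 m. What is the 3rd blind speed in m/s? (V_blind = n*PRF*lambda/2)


V_blind = 3 * 3503 * 0.071 / 2 = 373.1 m/s

373.1 m/s


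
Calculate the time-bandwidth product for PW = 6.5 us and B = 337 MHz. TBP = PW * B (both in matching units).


TBP = 6.5 * 337 = 2190.5

2190.5


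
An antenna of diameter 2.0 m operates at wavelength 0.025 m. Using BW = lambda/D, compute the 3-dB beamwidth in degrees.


BW_rad = 0.025 / 2.0 = 0.0125
BW_deg = 0.72 degrees

0.72 degrees


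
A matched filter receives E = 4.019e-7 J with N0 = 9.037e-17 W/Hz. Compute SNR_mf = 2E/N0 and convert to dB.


SNR_lin = 2 * 4.019e-7 / 9.037e-17 = 8.895e9
SNR_dB = 10*log10(8.895e9) = 99.5 dB

99.5 dB


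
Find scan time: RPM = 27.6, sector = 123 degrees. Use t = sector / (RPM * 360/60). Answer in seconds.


t = 123 / (27.6 * 360) * 60 = 0.74 s

0.74 s


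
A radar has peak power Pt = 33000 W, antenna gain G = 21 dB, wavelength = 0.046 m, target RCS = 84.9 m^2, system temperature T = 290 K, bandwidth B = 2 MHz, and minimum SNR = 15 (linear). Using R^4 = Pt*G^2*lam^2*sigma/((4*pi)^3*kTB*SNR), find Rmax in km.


G_lin = 10^(21/10) = 125.892541
R^4 = 33000 * 125.892541^2 * 0.046^2 * 84.9 / ((4*pi)^3 * 1.38e-23 * 290 * 2000000.0 * 15)
R^4 = 3.94375e17 m^4
R_max = (3.94375e17)^(1/4) = 25059.8 m = 25.1 km

25.1 km


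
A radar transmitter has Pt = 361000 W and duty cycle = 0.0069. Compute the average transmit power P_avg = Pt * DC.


P_avg = 361000 * 0.0069 = 2490.9 W

2490.9 W


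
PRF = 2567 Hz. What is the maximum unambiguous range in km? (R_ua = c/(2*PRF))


R_ua = 3e8 / (2 * 2567) = 58434.0 m = 58.4 km

58.4 km


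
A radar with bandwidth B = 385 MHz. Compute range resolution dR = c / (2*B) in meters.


dR = 3e8 / (2 * 385000000.0) = 0.39 m

0.39 m


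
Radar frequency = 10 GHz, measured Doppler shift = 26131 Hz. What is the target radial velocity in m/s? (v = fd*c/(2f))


v = 26131 * 3e8 / (2 * 10000000000.0) = 392.0 m/s

392.0 m/s


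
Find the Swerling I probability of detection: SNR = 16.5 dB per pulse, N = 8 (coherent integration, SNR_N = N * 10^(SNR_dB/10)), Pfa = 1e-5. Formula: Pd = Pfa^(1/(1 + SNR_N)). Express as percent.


SNR_lin = 10^(16.5/10) = 44.66836
SNR_N = 8 * 44.66836 = 357.34688
1/(1 + SNR_N) = 1/358.34688 = 0.0027906
Pd = (1e-5)^0.0027906 = 0.96838
Pd = 96.8%

96.8%


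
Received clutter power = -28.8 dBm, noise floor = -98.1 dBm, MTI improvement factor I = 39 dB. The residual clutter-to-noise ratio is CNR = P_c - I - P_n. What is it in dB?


CNR = -28.8 - 39 - (-98.1) = 30.3 dB

30.3 dB


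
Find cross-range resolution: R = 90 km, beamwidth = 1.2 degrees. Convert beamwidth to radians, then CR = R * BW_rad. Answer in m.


BW_rad = 0.020943951
CR = 90000 * 0.020943951 = 1885.0 m

1885.0 m


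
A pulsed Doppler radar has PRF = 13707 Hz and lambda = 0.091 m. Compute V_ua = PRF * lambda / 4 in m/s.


V_ua = 13707 * 0.091 / 4 = 311.8 m/s

311.8 m/s


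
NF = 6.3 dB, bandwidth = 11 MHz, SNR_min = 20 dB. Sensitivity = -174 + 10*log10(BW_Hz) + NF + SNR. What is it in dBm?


10*log10(11000000.0) = 70.41
S = -174 + 70.41 + 6.3 + 20 = -77.3 dBm

-77.3 dBm


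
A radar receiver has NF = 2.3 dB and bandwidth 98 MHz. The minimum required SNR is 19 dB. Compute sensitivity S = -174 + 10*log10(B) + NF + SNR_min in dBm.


10*log10(98000000.0) = 79.91
S = -174 + 79.91 + 2.3 + 19 = -72.8 dBm

-72.8 dBm


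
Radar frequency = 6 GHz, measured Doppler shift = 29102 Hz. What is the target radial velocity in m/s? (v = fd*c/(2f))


v = 29102 * 3e8 / (2 * 6000000000.0) = 727.6 m/s

727.6 m/s


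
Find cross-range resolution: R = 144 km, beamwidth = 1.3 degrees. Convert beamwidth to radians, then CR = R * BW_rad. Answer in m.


BW_rad = 0.02268928
CR = 144000 * 0.02268928 = 3267.3 m

3267.3 m


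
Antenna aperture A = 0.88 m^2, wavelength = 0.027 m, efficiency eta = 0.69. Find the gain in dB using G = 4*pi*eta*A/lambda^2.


G_linear = 4*pi*0.69*0.88/0.027^2 = 10466.8
G_dB = 10*log10(10466.8) = 40.2 dB

40.2 dB


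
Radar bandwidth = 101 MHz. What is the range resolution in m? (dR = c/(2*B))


dR = 3e8 / (2 * 101000000.0) = 1.49 m

1.49 m


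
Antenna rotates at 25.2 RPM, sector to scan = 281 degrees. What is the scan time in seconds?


t = 281 / (25.2 * 360) * 60 = 1.86 s

1.86 s


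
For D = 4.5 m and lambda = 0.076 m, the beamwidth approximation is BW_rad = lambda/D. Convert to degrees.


BW_rad = 0.076 / 4.5 = 0.016889
BW_deg = 0.97 degrees

0.97 degrees


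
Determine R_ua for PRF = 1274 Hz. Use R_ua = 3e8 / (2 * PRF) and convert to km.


R_ua = 3e8 / (2 * 1274) = 117739.4 m = 117.7 km

117.7 km


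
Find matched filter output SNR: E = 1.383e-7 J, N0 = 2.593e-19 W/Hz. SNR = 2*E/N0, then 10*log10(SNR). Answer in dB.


SNR_lin = 2 * 1.383e-7 / 2.593e-19 = 1.067e12
SNR_dB = 10*log10(1.067e12) = 120.3 dB

120.3 dB


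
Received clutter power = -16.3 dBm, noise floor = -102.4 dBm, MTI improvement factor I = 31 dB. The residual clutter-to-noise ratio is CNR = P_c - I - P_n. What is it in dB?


CNR = -16.3 - 31 - (-102.4) = 55.1 dB

55.1 dB


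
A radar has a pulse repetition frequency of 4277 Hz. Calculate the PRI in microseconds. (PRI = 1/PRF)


PRI = 1/4277 = 0.0002338087 s = 233.8 us

233.8 us


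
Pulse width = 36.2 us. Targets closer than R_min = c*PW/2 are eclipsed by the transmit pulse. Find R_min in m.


R_min = 3e8 * 36.2e-6 / 2 = 5430.0 m

5430.0 m


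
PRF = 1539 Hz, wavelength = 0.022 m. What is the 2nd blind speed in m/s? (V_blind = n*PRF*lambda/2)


V_blind = 2 * 1539 * 0.022 / 2 = 33.9 m/s

33.9 m/s


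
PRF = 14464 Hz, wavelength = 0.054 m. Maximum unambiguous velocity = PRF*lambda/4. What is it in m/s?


V_ua = 14464 * 0.054 / 4 = 195.3 m/s

195.3 m/s


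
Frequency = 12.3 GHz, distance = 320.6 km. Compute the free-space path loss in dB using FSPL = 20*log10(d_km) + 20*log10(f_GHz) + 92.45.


20*log10(320.6) = 50.12
20*log10(12.3) = 21.8
FSPL = 164.4 dB

164.4 dB


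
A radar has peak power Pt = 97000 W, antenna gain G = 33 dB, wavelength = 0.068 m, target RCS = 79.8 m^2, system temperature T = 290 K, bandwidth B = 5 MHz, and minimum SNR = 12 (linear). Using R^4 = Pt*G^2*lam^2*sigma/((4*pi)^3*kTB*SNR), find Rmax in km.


G_lin = 10^(33/10) = 1995.262315
R^4 = 97000 * 1995.262315^2 * 0.068^2 * 79.8 / ((4*pi)^3 * 1.38e-23 * 290 * 5000000.0 * 12)
R^4 = 2.99044e20 m^4
R_max = (2.99044e20)^(1/4) = 131502.4 m = 131.5 km

131.5 km


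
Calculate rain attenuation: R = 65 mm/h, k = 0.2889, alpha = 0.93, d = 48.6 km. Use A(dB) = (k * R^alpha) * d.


gamma = 0.2889 * 65^0.93 = 14.020289 dB/km
A = 14.020289 * 48.6 = 681.39 dB

681.39 dB


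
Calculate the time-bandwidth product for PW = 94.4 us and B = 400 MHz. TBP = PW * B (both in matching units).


TBP = 94.4 * 400 = 37760.0

37760.0


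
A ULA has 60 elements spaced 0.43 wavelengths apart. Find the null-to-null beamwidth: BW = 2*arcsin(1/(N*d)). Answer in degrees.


1/(N*d) = 1/(60*0.43) = 0.03876
BW = 2*arcsin(0.03876) = 4.4 degrees

4.4 degrees


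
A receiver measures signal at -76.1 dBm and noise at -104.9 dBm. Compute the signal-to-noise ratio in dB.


SNR = -76.1 - (-104.9) = 28.8 dB

28.8 dB


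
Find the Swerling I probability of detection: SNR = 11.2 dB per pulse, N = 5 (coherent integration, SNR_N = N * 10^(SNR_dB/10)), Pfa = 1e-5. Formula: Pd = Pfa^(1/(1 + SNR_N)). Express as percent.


SNR_lin = 10^(11.2/10) = 13.18257
SNR_N = 5 * 13.18257 = 65.91285
1/(1 + SNR_N) = 1/66.91285 = 0.0149448
Pd = (1e-5)^0.0149448 = 0.84193
Pd = 84.2%

84.2%


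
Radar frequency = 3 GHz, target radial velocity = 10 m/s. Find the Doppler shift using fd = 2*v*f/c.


fd = 2 * 10 * 3000000000.0 / 3e8 = 200.0 Hz

200.0 Hz


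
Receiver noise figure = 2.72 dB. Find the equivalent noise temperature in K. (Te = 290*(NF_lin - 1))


NF_lin = 10^(2.72/10) = 1.870682
Te = 290 * (1.870682 - 1) = 252.5 K

252.5 K


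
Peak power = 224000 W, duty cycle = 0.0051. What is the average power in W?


P_avg = 224000 * 0.0051 = 1142.4 W

1142.4 W


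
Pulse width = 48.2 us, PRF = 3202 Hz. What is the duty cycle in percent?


DC = 48.2e-6 * 3202 * 100 = 15.43%

15.43%


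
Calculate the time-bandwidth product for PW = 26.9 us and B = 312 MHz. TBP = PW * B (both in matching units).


TBP = 26.9 * 312 = 8392.8

8392.8


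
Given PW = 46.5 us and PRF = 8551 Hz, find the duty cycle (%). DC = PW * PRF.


DC = 46.5e-6 * 8551 * 100 = 39.76%

39.76%


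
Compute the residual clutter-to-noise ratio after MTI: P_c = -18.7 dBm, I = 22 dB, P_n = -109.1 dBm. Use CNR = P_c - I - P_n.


CNR = -18.7 - 22 - (-109.1) = 68.4 dB

68.4 dB


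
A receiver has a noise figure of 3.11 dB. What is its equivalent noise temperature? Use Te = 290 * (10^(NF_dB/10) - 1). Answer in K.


NF_lin = 10^(3.11/10) = 2.046445
Te = 290 * (2.046445 - 1) = 303.5 K

303.5 K


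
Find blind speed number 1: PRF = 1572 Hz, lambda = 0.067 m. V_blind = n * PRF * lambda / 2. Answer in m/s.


V_blind = 1 * 1572 * 0.067 / 2 = 52.7 m/s

52.7 m/s


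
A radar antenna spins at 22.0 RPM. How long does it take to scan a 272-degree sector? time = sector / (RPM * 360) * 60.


t = 272 / (22.0 * 360) * 60 = 2.06 s

2.06 s


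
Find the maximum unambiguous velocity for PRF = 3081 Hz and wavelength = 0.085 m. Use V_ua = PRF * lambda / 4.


V_ua = 3081 * 0.085 / 4 = 65.5 m/s

65.5 m/s


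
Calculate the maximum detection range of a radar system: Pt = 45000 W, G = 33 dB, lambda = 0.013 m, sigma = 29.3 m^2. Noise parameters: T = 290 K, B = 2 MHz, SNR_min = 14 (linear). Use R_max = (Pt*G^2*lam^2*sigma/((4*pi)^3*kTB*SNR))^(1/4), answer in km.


G_lin = 10^(33/10) = 1995.262315
R^4 = 45000 * 1995.262315^2 * 0.013^2 * 29.3 / ((4*pi)^3 * 1.38e-23 * 290 * 2000000.0 * 14)
R^4 = 3.98935e18 m^4
R_max = (3.98935e18)^(1/4) = 44691.6 m = 44.7 km

44.7 km


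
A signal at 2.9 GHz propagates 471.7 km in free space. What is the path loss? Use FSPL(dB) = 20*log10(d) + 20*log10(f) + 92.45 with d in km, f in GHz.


20*log10(471.7) = 53.47
20*log10(2.9) = 9.25
FSPL = 155.2 dB

155.2 dB


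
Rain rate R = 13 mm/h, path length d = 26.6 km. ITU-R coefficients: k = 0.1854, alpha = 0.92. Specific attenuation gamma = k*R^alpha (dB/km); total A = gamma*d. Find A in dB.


gamma = 0.1854 * 13^0.92 = 1.963078 dB/km
A = 1.963078 * 26.6 = 52.22 dB

52.22 dB


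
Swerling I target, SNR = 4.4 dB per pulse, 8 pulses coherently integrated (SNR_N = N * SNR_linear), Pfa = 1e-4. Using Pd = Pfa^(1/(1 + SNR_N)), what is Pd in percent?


SNR_lin = 10^(4.4/10) = 2.75423
SNR_N = 8 * 2.75423 = 22.03384
1/(1 + SNR_N) = 1/23.03384 = 0.0434144
Pd = (1e-4)^0.0434144 = 0.67041
Pd = 67.0%

67.0%


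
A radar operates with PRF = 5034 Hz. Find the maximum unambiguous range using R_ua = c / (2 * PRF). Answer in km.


R_ua = 3e8 / (2 * 5034) = 29797.4 m = 29.8 km

29.8 km


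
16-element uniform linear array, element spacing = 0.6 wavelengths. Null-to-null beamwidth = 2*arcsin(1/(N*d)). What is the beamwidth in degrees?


1/(N*d) = 1/(16*0.6) = 0.104167
BW = 2*arcsin(0.104167) = 12.0 degrees

12.0 degrees


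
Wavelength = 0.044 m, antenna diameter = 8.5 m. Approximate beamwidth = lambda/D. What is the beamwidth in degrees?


BW_rad = 0.044 / 8.5 = 0.005176
BW_deg = 0.3 degrees

0.3 degrees


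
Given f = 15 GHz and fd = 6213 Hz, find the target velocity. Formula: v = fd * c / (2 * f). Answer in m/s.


v = 6213 * 3e8 / (2 * 15000000000.0) = 62.1 m/s

62.1 m/s


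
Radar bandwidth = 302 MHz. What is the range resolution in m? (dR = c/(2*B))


dR = 3e8 / (2 * 302000000.0) = 0.5 m

0.5 m


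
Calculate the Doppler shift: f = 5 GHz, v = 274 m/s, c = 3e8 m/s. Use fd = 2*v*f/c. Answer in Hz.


fd = 2 * 274 * 5000000000.0 / 3e8 = 9133.3 Hz

9133.3 Hz


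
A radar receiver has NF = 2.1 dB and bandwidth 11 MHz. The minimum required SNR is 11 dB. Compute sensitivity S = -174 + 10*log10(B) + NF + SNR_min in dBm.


10*log10(11000000.0) = 70.41
S = -174 + 70.41 + 2.1 + 11 = -90.5 dBm

-90.5 dBm


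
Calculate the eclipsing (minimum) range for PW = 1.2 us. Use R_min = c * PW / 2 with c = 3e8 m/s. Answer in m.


R_min = 3e8 * 1.2e-6 / 2 = 180.0 m

180.0 m


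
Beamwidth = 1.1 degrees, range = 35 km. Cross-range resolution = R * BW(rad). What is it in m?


BW_rad = 0.019198622
CR = 35000 * 0.019198622 = 672.0 m

672.0 m


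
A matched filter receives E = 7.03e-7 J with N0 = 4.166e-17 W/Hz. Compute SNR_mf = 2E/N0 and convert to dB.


SNR_lin = 2 * 7.03e-7 / 4.166e-17 = 3.375e10
SNR_dB = 10*log10(3.375e10) = 105.3 dB

105.3 dB


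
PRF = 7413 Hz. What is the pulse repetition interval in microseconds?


PRI = 1/7413 = 0.0001348982 s = 134.9 us

134.9 us


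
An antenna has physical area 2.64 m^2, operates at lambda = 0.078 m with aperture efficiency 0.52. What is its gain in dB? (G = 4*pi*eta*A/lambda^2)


G_linear = 4*pi*0.52*2.64/0.078^2 = 2835.49
G_dB = 10*log10(2835.49) = 34.5 dB

34.5 dB


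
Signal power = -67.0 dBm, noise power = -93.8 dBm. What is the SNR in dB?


SNR = -67.0 - (-93.8) = 26.8 dB

26.8 dB


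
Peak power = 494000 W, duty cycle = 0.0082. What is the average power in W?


P_avg = 494000 * 0.0082 = 4050.8 W

4050.8 W


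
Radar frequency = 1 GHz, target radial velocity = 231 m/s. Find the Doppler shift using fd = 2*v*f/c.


fd = 2 * 231 * 1000000000.0 / 3e8 = 1540.0 Hz

1540.0 Hz


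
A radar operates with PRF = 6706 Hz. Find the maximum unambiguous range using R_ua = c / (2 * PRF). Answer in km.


R_ua = 3e8 / (2 * 6706) = 22368.0 m = 22.4 km

22.4 km


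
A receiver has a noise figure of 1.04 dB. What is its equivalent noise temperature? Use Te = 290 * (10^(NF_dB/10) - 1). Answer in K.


NF_lin = 10^(1.04/10) = 1.270574
Te = 290 * (1.270574 - 1) = 78.5 K

78.5 K


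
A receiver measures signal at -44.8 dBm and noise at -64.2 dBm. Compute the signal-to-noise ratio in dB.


SNR = -44.8 - (-64.2) = 19.4 dB

19.4 dB


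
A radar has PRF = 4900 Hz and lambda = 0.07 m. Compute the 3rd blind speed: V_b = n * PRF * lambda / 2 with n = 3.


V_blind = 3 * 4900 * 0.07 / 2 = 514.5 m/s

514.5 m/s


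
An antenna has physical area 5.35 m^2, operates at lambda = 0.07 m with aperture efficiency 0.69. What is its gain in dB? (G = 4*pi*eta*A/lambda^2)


G_linear = 4*pi*0.69*5.35/0.07^2 = 9467.09
G_dB = 10*log10(9467.09) = 39.8 dB

39.8 dB


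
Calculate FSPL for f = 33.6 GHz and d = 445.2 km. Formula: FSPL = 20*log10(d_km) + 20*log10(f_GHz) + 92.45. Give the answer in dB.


20*log10(445.2) = 52.97
20*log10(33.6) = 30.53
FSPL = 175.9 dB

175.9 dB


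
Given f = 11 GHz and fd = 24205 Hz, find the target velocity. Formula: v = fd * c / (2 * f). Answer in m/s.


v = 24205 * 3e8 / (2 * 11000000000.0) = 330.1 m/s

330.1 m/s


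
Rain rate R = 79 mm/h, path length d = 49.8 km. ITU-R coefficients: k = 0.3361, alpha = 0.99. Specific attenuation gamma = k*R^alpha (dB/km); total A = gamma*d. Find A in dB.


gamma = 0.3361 * 79^0.99 = 25.41671 dB/km
A = 25.41671 * 49.8 = 1265.75 dB

1265.75 dB


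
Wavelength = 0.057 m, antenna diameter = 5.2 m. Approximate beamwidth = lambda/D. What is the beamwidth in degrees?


BW_rad = 0.057 / 5.2 = 0.010962
BW_deg = 0.63 degrees

0.63 degrees


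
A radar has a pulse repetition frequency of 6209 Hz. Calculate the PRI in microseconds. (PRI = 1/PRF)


PRI = 1/6209 = 0.0001610565 s = 161.1 us

161.1 us


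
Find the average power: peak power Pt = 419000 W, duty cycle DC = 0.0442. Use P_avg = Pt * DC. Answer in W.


P_avg = 419000 * 0.0442 = 18519.8 W

18519.8 W


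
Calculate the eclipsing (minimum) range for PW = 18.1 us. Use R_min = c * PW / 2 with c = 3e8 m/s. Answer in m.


R_min = 3e8 * 18.1e-6 / 2 = 2715.0 m

2715.0 m


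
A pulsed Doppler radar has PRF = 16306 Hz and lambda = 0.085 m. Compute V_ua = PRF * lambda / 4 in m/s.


V_ua = 16306 * 0.085 / 4 = 346.5 m/s

346.5 m/s


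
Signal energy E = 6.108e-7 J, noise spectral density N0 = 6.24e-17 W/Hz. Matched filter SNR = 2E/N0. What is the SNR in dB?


SNR_lin = 2 * 6.108e-7 / 6.24e-17 = 1.958e10
SNR_dB = 10*log10(1.958e10) = 102.9 dB

102.9 dB


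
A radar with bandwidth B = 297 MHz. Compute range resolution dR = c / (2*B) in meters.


dR = 3e8 / (2 * 297000000.0) = 0.51 m

0.51 m


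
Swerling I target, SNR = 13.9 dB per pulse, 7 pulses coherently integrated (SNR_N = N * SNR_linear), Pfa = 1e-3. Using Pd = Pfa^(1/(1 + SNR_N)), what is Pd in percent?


SNR_lin = 10^(13.9/10) = 24.54709
SNR_N = 7 * 24.54709 = 171.82963
1/(1 + SNR_N) = 1/172.82963 = 0.005786
Pd = (1e-3)^0.005786 = 0.96082
Pd = 96.1%

96.1%


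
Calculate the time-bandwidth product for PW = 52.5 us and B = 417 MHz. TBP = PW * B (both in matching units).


TBP = 52.5 * 417 = 21892.5

21892.5


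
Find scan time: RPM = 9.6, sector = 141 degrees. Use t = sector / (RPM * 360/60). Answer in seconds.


t = 141 / (9.6 * 360) * 60 = 2.45 s

2.45 s


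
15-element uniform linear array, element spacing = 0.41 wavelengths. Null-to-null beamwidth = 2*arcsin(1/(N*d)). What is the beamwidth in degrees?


1/(N*d) = 1/(15*0.41) = 0.162602
BW = 2*arcsin(0.162602) = 18.7 degrees

18.7 degrees


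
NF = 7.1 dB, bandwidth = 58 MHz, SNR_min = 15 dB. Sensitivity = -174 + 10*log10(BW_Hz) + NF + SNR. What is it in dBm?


10*log10(58000000.0) = 77.63
S = -174 + 77.63 + 7.1 + 15 = -74.3 dBm

-74.3 dBm


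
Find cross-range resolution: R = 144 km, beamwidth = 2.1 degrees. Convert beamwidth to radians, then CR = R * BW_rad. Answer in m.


BW_rad = 0.036651914
CR = 144000 * 0.036651914 = 5277.9 m

5277.9 m


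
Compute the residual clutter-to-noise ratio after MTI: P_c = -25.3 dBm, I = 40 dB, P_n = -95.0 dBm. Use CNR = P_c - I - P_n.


CNR = -25.3 - 40 - (-95.0) = 29.7 dB

29.7 dB


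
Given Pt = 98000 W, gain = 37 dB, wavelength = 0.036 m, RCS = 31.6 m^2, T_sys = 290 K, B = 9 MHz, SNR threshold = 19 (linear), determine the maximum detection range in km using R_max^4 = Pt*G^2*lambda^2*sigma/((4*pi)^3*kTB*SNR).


G_lin = 10^(37/10) = 5011.872336
R^4 = 98000 * 5011.872336^2 * 0.036^2 * 31.6 / ((4*pi)^3 * 1.38e-23 * 290 * 9000000.0 * 19)
R^4 = 7.42361e19 m^4
R_max = (7.42361e19)^(1/4) = 92822.6 m = 92.8 km

92.8 km


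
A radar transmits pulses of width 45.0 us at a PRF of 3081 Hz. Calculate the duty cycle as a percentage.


DC = 45.0e-6 * 3081 * 100 = 13.86%

13.86%


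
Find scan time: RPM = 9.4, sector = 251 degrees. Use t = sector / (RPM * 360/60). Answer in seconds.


t = 251 / (9.4 * 360) * 60 = 4.45 s

4.45 s


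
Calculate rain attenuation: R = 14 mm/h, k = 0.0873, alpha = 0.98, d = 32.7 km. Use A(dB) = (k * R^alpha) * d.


gamma = 0.0873 * 14^0.98 = 1.159364 dB/km
A = 1.159364 * 32.7 = 37.91 dB

37.91 dB


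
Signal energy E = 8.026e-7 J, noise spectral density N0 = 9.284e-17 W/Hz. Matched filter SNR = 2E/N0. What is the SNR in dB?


SNR_lin = 2 * 8.026e-7 / 9.284e-17 = 1.729e10
SNR_dB = 10*log10(1.729e10) = 102.4 dB

102.4 dB


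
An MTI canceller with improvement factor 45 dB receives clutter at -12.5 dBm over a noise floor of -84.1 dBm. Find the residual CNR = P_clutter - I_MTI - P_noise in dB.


CNR = -12.5 - 45 - (-84.1) = 26.6 dB

26.6 dB


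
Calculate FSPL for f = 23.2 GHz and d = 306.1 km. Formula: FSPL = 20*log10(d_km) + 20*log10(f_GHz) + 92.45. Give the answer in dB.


20*log10(306.1) = 49.72
20*log10(23.2) = 27.31
FSPL = 169.5 dB

169.5 dB


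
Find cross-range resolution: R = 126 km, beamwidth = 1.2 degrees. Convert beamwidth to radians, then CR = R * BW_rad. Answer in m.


BW_rad = 0.020943951
CR = 126000 * 0.020943951 = 2638.9 m

2638.9 m


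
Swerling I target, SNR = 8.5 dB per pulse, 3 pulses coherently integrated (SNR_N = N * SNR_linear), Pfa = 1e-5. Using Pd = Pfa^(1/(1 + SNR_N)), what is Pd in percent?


SNR_lin = 10^(8.5/10) = 7.07946
SNR_N = 3 * 7.07946 = 21.23838
1/(1 + SNR_N) = 1/22.23838 = 0.0449673
Pd = (1e-5)^0.0449673 = 0.59589
Pd = 59.6%

59.6%


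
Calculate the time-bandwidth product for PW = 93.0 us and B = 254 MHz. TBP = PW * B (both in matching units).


TBP = 93.0 * 254 = 23622.0

23622.0


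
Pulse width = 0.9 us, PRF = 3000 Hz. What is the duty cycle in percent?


DC = 0.9e-6 * 3000 * 100 = 0.27%

0.27%


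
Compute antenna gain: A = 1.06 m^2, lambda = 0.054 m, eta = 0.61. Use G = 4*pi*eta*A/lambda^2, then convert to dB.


G_linear = 4*pi*0.61*1.06/0.054^2 = 2786.49
G_dB = 10*log10(2786.49) = 34.5 dB

34.5 dB


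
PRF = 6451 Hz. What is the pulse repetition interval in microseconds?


PRI = 1/6451 = 0.0001550147 s = 155.0 us

155.0 us


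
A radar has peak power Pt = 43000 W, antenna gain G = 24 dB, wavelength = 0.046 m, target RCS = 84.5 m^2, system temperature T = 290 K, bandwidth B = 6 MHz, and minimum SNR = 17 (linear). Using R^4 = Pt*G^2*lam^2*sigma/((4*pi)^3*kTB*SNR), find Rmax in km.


G_lin = 10^(24/10) = 251.188643
R^4 = 43000 * 251.188643^2 * 0.046^2 * 84.5 / ((4*pi)^3 * 1.38e-23 * 290 * 6000000.0 * 17)
R^4 = 5.98872e17 m^4
R_max = (5.98872e17)^(1/4) = 27818.5 m = 27.8 km

27.8 km


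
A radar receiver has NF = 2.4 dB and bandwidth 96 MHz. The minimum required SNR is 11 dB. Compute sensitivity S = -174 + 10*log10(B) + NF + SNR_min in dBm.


10*log10(96000000.0) = 79.82
S = -174 + 79.82 + 2.4 + 11 = -80.8 dBm

-80.8 dBm


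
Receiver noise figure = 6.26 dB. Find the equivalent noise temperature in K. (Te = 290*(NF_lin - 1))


NF_lin = 10^(6.26/10) = 4.226686
Te = 290 * (4.226686 - 1) = 935.7 K

935.7 K


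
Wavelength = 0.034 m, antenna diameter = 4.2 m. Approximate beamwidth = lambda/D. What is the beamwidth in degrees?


BW_rad = 0.034 / 4.2 = 0.008095
BW_deg = 0.46 degrees

0.46 degrees


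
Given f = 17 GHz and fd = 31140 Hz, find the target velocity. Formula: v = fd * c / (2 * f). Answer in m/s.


v = 31140 * 3e8 / (2 * 17000000000.0) = 274.8 m/s

274.8 m/s


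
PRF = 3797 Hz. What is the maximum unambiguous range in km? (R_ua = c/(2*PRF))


R_ua = 3e8 / (2 * 3797) = 39504.9 m = 39.5 km

39.5 km


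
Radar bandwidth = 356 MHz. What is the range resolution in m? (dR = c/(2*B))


dR = 3e8 / (2 * 356000000.0) = 0.42 m

0.42 m


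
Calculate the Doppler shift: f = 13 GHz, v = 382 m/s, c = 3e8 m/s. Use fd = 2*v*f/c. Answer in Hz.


fd = 2 * 382 * 13000000000.0 / 3e8 = 33106.7 Hz

33106.7 Hz


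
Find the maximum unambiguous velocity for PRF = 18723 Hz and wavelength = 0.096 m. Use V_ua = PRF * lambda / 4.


V_ua = 18723 * 0.096 / 4 = 449.4 m/s

449.4 m/s


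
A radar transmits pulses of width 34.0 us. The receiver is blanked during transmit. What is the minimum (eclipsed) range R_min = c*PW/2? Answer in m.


R_min = 3e8 * 34.0e-6 / 2 = 5100.0 m

5100.0 m


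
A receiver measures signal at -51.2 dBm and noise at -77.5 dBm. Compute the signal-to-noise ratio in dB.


SNR = -51.2 - (-77.5) = 26.3 dB

26.3 dB


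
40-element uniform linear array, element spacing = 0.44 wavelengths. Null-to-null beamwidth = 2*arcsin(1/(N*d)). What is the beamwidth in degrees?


1/(N*d) = 1/(40*0.44) = 0.056818
BW = 2*arcsin(0.056818) = 6.5 degrees

6.5 degrees


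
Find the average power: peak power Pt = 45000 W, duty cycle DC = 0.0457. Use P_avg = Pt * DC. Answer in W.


P_avg = 45000 * 0.0457 = 2056.5 W

2056.5 W


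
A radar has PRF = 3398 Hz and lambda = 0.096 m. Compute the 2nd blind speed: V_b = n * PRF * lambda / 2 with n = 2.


V_blind = 2 * 3398 * 0.096 / 2 = 326.2 m/s

326.2 m/s


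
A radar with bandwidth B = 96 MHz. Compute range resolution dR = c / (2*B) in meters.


dR = 3e8 / (2 * 96000000.0) = 1.56 m

1.56 m


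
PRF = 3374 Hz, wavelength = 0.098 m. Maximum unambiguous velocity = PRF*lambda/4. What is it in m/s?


V_ua = 3374 * 0.098 / 4 = 82.7 m/s

82.7 m/s


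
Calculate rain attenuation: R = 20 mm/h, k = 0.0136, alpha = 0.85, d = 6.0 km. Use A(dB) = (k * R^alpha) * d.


gamma = 0.0136 * 20^0.85 = 0.173546 dB/km
A = 0.173546 * 6.0 = 1.04 dB

1.04 dB


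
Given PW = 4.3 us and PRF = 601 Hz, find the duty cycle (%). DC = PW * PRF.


DC = 4.3e-6 * 601 * 100 = 0.26%

0.26%


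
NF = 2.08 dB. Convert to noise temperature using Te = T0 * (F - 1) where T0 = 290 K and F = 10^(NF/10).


NF_lin = 10^(2.08/10) = 1.614359
Te = 290 * (1.614359 - 1) = 178.2 K

178.2 K


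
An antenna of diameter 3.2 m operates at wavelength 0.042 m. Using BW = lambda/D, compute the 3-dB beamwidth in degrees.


BW_rad = 0.042 / 3.2 = 0.013125
BW_deg = 0.75 degrees

0.75 degrees


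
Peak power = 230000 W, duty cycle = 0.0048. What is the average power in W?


P_avg = 230000 * 0.0048 = 1104.0 W

1104.0 W


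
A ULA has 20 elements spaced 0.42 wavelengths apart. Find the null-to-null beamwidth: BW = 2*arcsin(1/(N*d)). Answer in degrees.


1/(N*d) = 1/(20*0.42) = 0.119048
BW = 2*arcsin(0.119048) = 13.7 degrees

13.7 degrees


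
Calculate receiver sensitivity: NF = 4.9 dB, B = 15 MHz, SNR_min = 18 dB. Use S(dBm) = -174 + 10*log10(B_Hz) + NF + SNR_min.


10*log10(15000000.0) = 71.76
S = -174 + 71.76 + 4.9 + 18 = -79.3 dBm

-79.3 dBm


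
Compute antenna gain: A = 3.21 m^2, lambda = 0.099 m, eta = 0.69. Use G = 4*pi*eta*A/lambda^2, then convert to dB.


G_linear = 4*pi*0.69*3.21/0.099^2 = 2839.84
G_dB = 10*log10(2839.84) = 34.5 dB

34.5 dB


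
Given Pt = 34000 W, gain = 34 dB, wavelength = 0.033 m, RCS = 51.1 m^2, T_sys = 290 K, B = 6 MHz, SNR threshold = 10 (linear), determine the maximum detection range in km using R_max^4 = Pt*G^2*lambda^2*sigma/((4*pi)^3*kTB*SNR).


G_lin = 10^(34/10) = 2511.886432
R^4 = 34000 * 2511.886432^2 * 0.033^2 * 51.1 / ((4*pi)^3 * 1.38e-23 * 290 * 6000000.0 * 10)
R^4 = 2.50536e19 m^4
R_max = (2.50536e19)^(1/4) = 70748.5 m = 70.7 km

70.7 km


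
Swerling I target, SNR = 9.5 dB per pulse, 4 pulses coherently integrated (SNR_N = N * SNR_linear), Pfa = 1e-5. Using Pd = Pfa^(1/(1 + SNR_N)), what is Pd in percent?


SNR_lin = 10^(9.5/10) = 8.91251
SNR_N = 4 * 8.91251 = 35.65004
1/(1 + SNR_N) = 1/36.65004 = 0.0272851
Pd = (1e-5)^0.0272851 = 0.73042
Pd = 73.0%

73.0%


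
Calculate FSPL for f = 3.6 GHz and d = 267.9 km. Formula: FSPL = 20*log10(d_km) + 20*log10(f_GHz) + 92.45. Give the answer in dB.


20*log10(267.9) = 48.56
20*log10(3.6) = 11.13
FSPL = 152.1 dB

152.1 dB


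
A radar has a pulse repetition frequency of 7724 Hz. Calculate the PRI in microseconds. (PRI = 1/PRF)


PRI = 1/7724 = 0.0001294666 s = 129.5 us

129.5 us


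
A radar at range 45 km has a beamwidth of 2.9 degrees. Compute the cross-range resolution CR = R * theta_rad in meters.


BW_rad = 0.050614548
CR = 45000 * 0.050614548 = 2277.7 m

2277.7 m


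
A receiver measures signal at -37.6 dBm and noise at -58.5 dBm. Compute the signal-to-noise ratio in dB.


SNR = -37.6 - (-58.5) = 20.9 dB

20.9 dB


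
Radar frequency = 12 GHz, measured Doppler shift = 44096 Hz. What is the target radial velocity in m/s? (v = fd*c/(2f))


v = 44096 * 3e8 / (2 * 12000000000.0) = 551.2 m/s

551.2 m/s


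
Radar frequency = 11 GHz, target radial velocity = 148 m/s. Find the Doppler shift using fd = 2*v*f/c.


fd = 2 * 148 * 11000000000.0 / 3e8 = 10853.3 Hz

10853.3 Hz


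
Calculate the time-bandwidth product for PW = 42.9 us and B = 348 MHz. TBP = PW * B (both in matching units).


TBP = 42.9 * 348 = 14929.2

14929.2


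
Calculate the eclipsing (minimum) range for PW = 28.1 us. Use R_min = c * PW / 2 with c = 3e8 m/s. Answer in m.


R_min = 3e8 * 28.1e-6 / 2 = 4215.0 m

4215.0 m


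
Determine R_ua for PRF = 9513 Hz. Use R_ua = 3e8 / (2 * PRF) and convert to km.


R_ua = 3e8 / (2 * 9513) = 15767.9 m = 15.8 km

15.8 km


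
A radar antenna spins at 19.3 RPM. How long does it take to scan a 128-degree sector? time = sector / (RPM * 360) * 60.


t = 128 / (19.3 * 360) * 60 = 1.11 s

1.11 s


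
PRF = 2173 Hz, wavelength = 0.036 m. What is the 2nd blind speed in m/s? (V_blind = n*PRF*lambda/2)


V_blind = 2 * 2173 * 0.036 / 2 = 78.2 m/s

78.2 m/s


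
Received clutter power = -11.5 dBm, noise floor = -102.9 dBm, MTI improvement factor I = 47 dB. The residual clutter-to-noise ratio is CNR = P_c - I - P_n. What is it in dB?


CNR = -11.5 - 47 - (-102.9) = 44.4 dB

44.4 dB


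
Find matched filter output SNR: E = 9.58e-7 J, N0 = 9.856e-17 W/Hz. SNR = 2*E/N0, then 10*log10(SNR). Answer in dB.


SNR_lin = 2 * 9.58e-7 / 9.856e-17 = 1.944e10
SNR_dB = 10*log10(1.944e10) = 102.9 dB

102.9 dB


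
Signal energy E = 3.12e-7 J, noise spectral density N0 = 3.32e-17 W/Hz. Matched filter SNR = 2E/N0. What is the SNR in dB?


SNR_lin = 2 * 3.12e-7 / 3.32e-17 = 1.88e10
SNR_dB = 10*log10(1.88e10) = 102.7 dB

102.7 dB


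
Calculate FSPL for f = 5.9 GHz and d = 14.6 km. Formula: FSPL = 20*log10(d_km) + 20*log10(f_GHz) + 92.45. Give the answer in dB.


20*log10(14.6) = 23.29
20*log10(5.9) = 15.42
FSPL = 131.2 dB

131.2 dB


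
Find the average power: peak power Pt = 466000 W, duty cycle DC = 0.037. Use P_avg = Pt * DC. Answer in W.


P_avg = 466000 * 0.037 = 17242.0 W

17242.0 W


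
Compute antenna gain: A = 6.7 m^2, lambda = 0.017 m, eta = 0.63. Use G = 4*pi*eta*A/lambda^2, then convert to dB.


G_linear = 4*pi*0.63*6.7/0.017^2 = 183538.58
G_dB = 10*log10(183538.58) = 52.6 dB

52.6 dB


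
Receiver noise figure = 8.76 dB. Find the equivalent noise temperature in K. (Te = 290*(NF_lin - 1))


NF_lin = 10^(8.76/10) = 7.516229
Te = 290 * (7.516229 - 1) = 1889.7 K

1889.7 K


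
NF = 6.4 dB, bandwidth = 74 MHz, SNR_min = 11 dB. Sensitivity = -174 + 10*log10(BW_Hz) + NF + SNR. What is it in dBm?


10*log10(74000000.0) = 78.69
S = -174 + 78.69 + 6.4 + 11 = -77.9 dBm

-77.9 dBm


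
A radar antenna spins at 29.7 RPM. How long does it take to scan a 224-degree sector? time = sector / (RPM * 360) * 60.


t = 224 / (29.7 * 360) * 60 = 1.26 s

1.26 s


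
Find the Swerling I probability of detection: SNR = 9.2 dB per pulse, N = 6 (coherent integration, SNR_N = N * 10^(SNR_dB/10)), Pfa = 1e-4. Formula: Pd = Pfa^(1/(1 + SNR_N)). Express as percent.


SNR_lin = 10^(9.2/10) = 8.31764
SNR_N = 6 * 8.31764 = 49.90584
1/(1 + SNR_N) = 1/50.90584 = 0.0196441
Pd = (1e-4)^0.0196441 = 0.83449
Pd = 83.4%

83.4%


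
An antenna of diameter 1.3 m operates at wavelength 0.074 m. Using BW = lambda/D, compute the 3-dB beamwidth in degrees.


BW_rad = 0.074 / 1.3 = 0.056923
BW_deg = 3.26 degrees

3.26 degrees


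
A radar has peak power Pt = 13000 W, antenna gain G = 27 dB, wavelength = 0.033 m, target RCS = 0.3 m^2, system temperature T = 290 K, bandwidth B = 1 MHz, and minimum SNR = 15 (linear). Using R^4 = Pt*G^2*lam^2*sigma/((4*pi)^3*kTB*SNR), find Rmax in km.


G_lin = 10^(27/10) = 501.187234
R^4 = 13000 * 501.187234^2 * 0.033^2 * 0.3 / ((4*pi)^3 * 1.38e-23 * 290 * 1000000.0 * 15)
R^4 = 8.9556e15 m^4
R_max = (8.9556e15)^(1/4) = 9728.0 m = 9.7 km

9.7 km


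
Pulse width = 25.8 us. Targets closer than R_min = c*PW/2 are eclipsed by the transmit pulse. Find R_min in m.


R_min = 3e8 * 25.8e-6 / 2 = 3870.0 m

3870.0 m


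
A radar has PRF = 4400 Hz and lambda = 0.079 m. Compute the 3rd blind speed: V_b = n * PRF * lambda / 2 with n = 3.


V_blind = 3 * 4400 * 0.079 / 2 = 521.4 m/s

521.4 m/s


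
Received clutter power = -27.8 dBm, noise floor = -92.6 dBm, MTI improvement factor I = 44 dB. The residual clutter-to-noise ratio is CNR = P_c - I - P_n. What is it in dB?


CNR = -27.8 - 44 - (-92.6) = 20.8 dB

20.8 dB


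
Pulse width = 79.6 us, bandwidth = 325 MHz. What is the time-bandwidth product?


TBP = 79.6 * 325 = 25870.0

25870.0


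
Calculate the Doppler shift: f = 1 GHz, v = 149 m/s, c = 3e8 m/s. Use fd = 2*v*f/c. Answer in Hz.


fd = 2 * 149 * 1000000000.0 / 3e8 = 993.3 Hz

993.3 Hz


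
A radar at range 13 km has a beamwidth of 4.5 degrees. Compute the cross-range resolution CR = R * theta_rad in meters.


BW_rad = 0.078539816
CR = 13000 * 0.078539816 = 1021.0 m

1021.0 m


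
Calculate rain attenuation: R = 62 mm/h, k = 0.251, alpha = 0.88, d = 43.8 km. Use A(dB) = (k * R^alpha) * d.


gamma = 0.251 * 62^0.88 = 9.483713 dB/km
A = 9.483713 * 43.8 = 415.39 dB

415.39 dB


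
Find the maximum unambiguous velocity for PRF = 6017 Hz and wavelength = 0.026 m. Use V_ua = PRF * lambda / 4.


V_ua = 6017 * 0.026 / 4 = 39.1 m/s

39.1 m/s


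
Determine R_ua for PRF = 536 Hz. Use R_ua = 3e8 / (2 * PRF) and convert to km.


R_ua = 3e8 / (2 * 536) = 279850.7 m = 279.9 km

279.9 km


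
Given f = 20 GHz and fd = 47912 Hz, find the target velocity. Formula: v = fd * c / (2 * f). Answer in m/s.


v = 47912 * 3e8 / (2 * 20000000000.0) = 359.3 m/s

359.3 m/s


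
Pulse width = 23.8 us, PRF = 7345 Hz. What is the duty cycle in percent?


DC = 23.8e-6 * 7345 * 100 = 17.48%

17.48%


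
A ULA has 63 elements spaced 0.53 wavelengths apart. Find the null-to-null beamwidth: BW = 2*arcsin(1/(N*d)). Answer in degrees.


1/(N*d) = 1/(63*0.53) = 0.029949
BW = 2*arcsin(0.029949) = 3.4 degrees

3.4 degrees


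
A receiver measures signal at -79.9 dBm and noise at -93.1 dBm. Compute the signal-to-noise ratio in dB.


SNR = -79.9 - (-93.1) = 13.2 dB

13.2 dB


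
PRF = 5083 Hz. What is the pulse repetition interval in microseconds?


PRI = 1/5083 = 0.0001967342 s = 196.7 us

196.7 us


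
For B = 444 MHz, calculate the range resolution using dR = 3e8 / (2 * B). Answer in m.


dR = 3e8 / (2 * 444000000.0) = 0.34 m

0.34 m


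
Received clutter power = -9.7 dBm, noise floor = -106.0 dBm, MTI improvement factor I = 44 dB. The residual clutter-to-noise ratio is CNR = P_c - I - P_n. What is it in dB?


CNR = -9.7 - 44 - (-106.0) = 52.3 dB

52.3 dB


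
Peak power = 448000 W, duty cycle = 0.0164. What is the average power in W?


P_avg = 448000 * 0.0164 = 7347.2 W

7347.2 W


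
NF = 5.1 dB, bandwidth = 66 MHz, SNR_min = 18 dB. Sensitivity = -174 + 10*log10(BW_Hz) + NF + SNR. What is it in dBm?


10*log10(66000000.0) = 78.2
S = -174 + 78.2 + 5.1 + 18 = -72.7 dBm

-72.7 dBm


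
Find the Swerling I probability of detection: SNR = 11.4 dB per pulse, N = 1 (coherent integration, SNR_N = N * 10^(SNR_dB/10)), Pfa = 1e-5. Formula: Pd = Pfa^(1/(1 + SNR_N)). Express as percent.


SNR_lin = 10^(11.4/10) = 13.80384
SNR_N = 1 * 13.80384 = 13.80384
1/(1 + SNR_N) = 1/14.80384 = 0.06755
Pd = (1e-5)^0.06755 = 0.45946
Pd = 45.9%

45.9%


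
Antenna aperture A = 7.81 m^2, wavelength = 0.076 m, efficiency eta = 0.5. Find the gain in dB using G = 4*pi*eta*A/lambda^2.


G_linear = 4*pi*0.5*7.81/0.076^2 = 8495.79
G_dB = 10*log10(8495.79) = 39.3 dB

39.3 dB


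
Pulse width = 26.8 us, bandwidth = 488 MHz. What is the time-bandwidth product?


TBP = 26.8 * 488 = 13078.4

13078.4


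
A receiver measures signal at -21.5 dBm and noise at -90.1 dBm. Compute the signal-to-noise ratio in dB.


SNR = -21.5 - (-90.1) = 68.6 dB

68.6 dB


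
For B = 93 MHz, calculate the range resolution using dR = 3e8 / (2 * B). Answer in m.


dR = 3e8 / (2 * 93000000.0) = 1.61 m

1.61 m


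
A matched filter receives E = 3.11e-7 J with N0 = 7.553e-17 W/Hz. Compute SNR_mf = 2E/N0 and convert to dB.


SNR_lin = 2 * 3.11e-7 / 7.553e-17 = 8.235e9
SNR_dB = 10*log10(8.235e9) = 99.2 dB

99.2 dB


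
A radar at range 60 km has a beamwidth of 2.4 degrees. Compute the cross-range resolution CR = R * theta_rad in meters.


BW_rad = 0.041887902
CR = 60000 * 0.041887902 = 2513.3 m

2513.3 m


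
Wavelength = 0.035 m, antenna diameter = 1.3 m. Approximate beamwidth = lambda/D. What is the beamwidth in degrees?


BW_rad = 0.035 / 1.3 = 0.026923
BW_deg = 1.54 degrees

1.54 degrees


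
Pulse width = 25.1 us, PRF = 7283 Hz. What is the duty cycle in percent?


DC = 25.1e-6 * 7283 * 100 = 18.28%

18.28%


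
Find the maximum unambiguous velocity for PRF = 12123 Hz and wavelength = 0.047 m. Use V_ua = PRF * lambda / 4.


V_ua = 12123 * 0.047 / 4 = 142.4 m/s

142.4 m/s


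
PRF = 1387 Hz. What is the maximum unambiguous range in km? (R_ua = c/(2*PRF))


R_ua = 3e8 / (2 * 1387) = 108147.1 m = 108.1 km

108.1 km


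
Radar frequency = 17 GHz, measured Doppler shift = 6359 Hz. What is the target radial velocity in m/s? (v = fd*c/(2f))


v = 6359 * 3e8 / (2 * 17000000000.0) = 56.1 m/s

56.1 m/s


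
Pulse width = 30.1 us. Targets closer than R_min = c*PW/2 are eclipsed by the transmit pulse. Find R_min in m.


R_min = 3e8 * 30.1e-6 / 2 = 4515.0 m

4515.0 m


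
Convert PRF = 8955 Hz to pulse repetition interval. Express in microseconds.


PRI = 1/8955 = 0.0001116695 s = 111.7 us

111.7 us


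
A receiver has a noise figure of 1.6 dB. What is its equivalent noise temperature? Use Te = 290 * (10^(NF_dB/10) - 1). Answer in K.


NF_lin = 10^(1.6/10) = 1.44544
Te = 290 * (1.44544 - 1) = 129.2 K

129.2 K


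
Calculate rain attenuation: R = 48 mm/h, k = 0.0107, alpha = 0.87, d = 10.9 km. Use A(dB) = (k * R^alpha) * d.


gamma = 0.0107 * 48^0.87 = 0.310501 dB/km
A = 0.310501 * 10.9 = 3.38 dB

3.38 dB


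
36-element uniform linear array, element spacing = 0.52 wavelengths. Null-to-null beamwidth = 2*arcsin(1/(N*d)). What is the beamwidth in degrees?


1/(N*d) = 1/(36*0.52) = 0.053419
BW = 2*arcsin(0.053419) = 6.1 degrees

6.1 degrees
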